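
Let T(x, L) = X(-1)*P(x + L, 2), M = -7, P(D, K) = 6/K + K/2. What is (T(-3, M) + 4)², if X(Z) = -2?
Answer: 16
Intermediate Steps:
P(D, K) = K/2 + 6/K (P(D, K) = 6/K + K*(½) = 6/K + K/2 = K/2 + 6/K)
T(x, L) = -8 (T(x, L) = -2*((½)*2 + 6/2) = -2*(1 + 6*(½)) = -2*(1 + 3) = -2*4 = -8)
(T(-3, M) + 4)² = (-8 + 4)² = (-4)² = 16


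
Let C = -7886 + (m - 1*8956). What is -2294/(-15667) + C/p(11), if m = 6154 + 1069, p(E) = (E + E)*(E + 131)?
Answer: -143534417/48943708 ≈ -2.9326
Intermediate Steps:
p(E) = 2*E*(131 + E) (p(E) = (2*E)*(131 + E) = 2*E*(131 + E))
m = 7223
C = -9619 (C = -7886 + (7223 - 1*8956) = -7886 + (7223 - 8956) = -7886 - 1733 = -9619)
-2294/(-15667) + C/p(11) = -2294/(-15667) - 9619*1/(22*(131 + 11)) = -2294*(-1/15667) - 9619/(2*11*142) = 2294/15667 - 9619/3124 = -143534417/48943708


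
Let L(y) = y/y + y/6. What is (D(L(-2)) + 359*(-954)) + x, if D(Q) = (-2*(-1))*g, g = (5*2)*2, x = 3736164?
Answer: 3393718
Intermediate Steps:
L(y) = 1 + y/6 (L(y) = 1 + y*(1/6) = 1 + y/6)
g = 20 (g = 10*2 = 20)
D(Q) = 40 (D(Q) = -2*(-1)*20 = 2*20 = 40)
(D(L(-2)) + 359*(-954)) + x = (40 + 359*(-954)) + 3736164 = (40 - 342486) + 3736164 = -342446 + 3736164 = 3393718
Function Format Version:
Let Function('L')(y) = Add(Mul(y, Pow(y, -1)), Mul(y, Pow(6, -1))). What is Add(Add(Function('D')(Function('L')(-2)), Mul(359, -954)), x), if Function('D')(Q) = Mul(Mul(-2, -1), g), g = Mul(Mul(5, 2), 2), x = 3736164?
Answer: 3393718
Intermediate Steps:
Function('L')(y) = Add(1, Mul(Rational(1, 6), y)) (Function('L')(y) = Add(1, Mul(y, Rational(1, 6))) = Add(1, Mul(Rational(1, 6), y)))
g = 20 (g = Mul(10, 2) = 20)
Function('D')(Q) = 40 (Function('D')(Q) = Mul(Mul(-2, -1), 20) = Mul(2, 20) = 40)
Add(Add(Function('D')(Function('L')(-2)), Mul(359, -954)), x) = Add(Add(40, Mul(359, -954)), 3736164) = Add(Add(40, -342486), 3736164) = Add(-342446, 3736164) = 3393718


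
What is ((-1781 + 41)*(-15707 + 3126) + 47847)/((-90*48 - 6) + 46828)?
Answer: 21938787/42502 ≈ 516.18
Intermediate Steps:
((-1781 + 41)*(-15707 + 3126) + 47847)/((-90*48 - 6) + 46828) = (-1740*(-12581) + 47847)/((-4320 - 6) + 46828) = (21890940 + 47847)/(-4326 + 46828) = 21938787/42502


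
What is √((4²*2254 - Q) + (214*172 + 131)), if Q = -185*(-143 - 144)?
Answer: 6*√553 ≈ 141.10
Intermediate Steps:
Q = 53095 (Q = -185*(-287) = 53095)
√((4²*2254 - Q) + (214*172 + 131)) = √((4²*2254 - 1*53095) + (214*172 + 131)) = √((16*2254 - 53095) + (36808 + 131)) = √((36064 - 53095) + 36939) = √(-17031 + 36939) = √19908 = 6*√553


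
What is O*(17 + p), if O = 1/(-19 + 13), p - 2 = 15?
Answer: -17/3 ≈ -5.6667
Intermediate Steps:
p = 17 (p = 2 + 15 = 17)
O = -1/6 (O = 1/(-6) = -1/6 ≈ -0.16667)
O*(17 + p) = -(17 + 17)/6 = -1/6*34 = -17/3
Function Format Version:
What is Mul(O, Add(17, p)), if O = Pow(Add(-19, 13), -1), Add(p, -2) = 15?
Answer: Rational(-17, 3) ≈ -5.6667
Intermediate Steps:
p = 17 (p = Add(2, 15) = 17)
O = Rational(-1, 6) (O = Pow(-6, -1) = Rational(-1, 6) ≈ -0.16667)
Mul(O, Add(17, p)) = Mul(Rational(-1, 6), Add(17, 17)) = Mul(Rational(-1, 6), 34) = Rational(-17, 3)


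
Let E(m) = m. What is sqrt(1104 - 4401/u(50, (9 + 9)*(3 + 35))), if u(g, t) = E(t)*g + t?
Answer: sqrt(460664215)/646 ≈ 33.225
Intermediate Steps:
u(g, t) = t + g*t (u(g, t) = t*g + t = g*t + t = t + g*t)
sqrt(1104 - 4401/u(50, (9 + 9)*(3 + 35))) = sqrt(1104 - 4401*1/((1 + 50)*(3 + 35)*(9 + 9))) = sqrt(1104 - 4401/((18*38)*51)) = sqrt(1104 - 4401/(684*51)) = sqrt(1104 - 4401/34884) = sqrt(1104 - 4401*1/34884) = sqrt(1104 - 163/1292) = sqrt(1426205/1292) = sqrt(460664215)/646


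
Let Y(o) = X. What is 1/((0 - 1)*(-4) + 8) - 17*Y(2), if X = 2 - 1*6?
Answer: 817/12 ≈ 68.083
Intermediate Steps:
X = -4 (X = 2 - 6 = -4)
Y(o) = -4
1/((0 - 1)*(-4) + 8) - 17*Y(2) = 1/((0 - 1)*(-4) + 8) - 17*(-4) = 1/(-1*(-4) + 8) + 68 = 1/(4 + 8) + 68 = 1/12 + 68 = 817/12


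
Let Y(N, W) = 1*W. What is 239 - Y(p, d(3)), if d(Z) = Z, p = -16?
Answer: 236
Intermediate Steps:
Y(N, W) = W
239 - Y(p, d(3)) = 239 - 1*3 = 239 - 3 = 236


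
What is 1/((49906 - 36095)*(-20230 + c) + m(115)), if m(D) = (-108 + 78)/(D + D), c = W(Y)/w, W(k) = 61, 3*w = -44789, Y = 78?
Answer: -1030147/287819555454776 ≈ -3.5791e-9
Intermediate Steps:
w = -44789/3 (w = (⅓)*(-44789) = -44789/3 ≈ -14930.)
c = -183/44789 (c = 61/(-44789/3) = 61*(-3/44789) = -183/44789 ≈ -0.0040858)
m(D) = -15/D (m(D) = -30*1/(2*D) = -15/D)
1/((49906 - 36095)*(-20230 + c) + m(115)) = 1/((49906 - 36095)*(-20230 - 183/44789) - 15/115) = 1/(13811*(-906081653/44789) - 15*1/115) = 1/(-12513893709583/44789 - 3/23) = 1/(-287819555454776/1030147) = -1030147/287819555454776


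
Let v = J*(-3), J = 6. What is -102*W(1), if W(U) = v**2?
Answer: -33048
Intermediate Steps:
v = -18 (v = 6*(-3) = -18)
W(U) = 324 (W(U) = (-18)**2 = 324)
-102*W(1) = -102*324 = -33048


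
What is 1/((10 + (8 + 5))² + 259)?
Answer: 1/788 ≈ 0.0012690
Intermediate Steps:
1/((10 + (8 + 5))² + 259) = 1/((10 + 13)² + 259) = 1/(23² + 259) = 1/(529 + 259) = 1/788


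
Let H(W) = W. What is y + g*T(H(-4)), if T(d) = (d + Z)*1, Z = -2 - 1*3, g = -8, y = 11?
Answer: 83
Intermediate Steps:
Z = -5 (Z = -2 - 3 = -5)
T(d) = -5 + d (T(d) = (d - 5)*1 = (-5 + d)*1 = -5 + d)
y + g*T(H(-4)) = 11 - 8*(-5 - 4) = 11 - 8*(-9) = 11 + 72 = 83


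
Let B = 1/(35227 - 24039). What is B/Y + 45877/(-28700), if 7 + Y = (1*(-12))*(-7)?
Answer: -705748317/441506450 ≈ -1.5985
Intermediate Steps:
Y = 77 (Y = -7 + (1*(-12))*(-7) = -7 - 12*(-7) = -7 + 84 = 77)
B = 1/11188 ≈ 8.9381e-5
B/Y + 45877/(-28700) = (1/11188)/77 + 45877/(-28700) = (1/11188)*(1/77) + 45877*(-1/28700) = 1/861476 - 45877/28700 = -705748317/441506450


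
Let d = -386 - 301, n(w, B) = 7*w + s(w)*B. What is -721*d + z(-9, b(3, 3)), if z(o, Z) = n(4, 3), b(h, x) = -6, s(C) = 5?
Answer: 495370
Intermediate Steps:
n(w, B) = 5*B + 7*w (n(w, B) = 7*w + 5*B = 5*B + 7*w)
z(o, Z) = 43 (z(o, Z) = 5*3 + 7*4 = 15 + 28 = 43)
d = -687
-721*d + z(-9, b(3, 3)) = -721*(-687) + 43 = 495327 + 43 = 495370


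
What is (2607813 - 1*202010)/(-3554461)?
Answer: -2405803/3554461 ≈ -0.67684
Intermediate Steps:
(2607813 - 1*202010)/(-3554461) = (2607813 - 202010)*(-1/3554461) = 2405803*(-1/3554461) = -2405803/3554461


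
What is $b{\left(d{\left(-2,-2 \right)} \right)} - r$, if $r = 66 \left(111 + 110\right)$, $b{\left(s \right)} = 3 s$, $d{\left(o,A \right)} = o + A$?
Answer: $-14598$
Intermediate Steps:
$d{\left(o,A \right)} = A + o$
$r = 14586$ ($r = 66 \cdot 221 = 14586$)
$b{\left(d{\left(-2,-2 \right)} \right)} - r = 3 \left(-2 - 2\right) - 14586 = 3 \left(-4\right) - 14586 = -12 - 14586 = -14598$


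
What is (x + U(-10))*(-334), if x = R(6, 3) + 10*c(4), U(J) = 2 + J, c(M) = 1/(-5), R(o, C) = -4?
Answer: 4676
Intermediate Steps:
c(M) = -⅕
x = -6 (x = -4 + 10*(-⅕) = -4 - 2 = -6)
(x + U(-10))*(-334) = (-6 + (2 - 10))*(-334) = (-6 - 8)*(-334) = -14*(-334) = 4676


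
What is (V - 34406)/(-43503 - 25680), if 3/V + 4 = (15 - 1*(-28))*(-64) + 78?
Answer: 92139271/185272074 ≈ 0.49732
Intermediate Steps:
V = -3/2678 (V = 3/(-4 + ((15 - 1*(-28))*(-64) + 78)) = 3/(-4 + ((15 + 28)*(-64) + 78)) = 3/(-4 + (43*(-64) + 78)) = 3/(-4 + (-2752 + 78)) = 3/(-4 - 2674) = 3/(-2678) = 3*(-1/2678) = -3/2678 ≈ -0.0011202)
(V - 34406)/(-43503 - 25680) = (-3/2678 - 34406)/(-43503 - 25680) = -92139271/2678/(-69183) = -92139271/2678*(-1/69183) = 92139271/185272074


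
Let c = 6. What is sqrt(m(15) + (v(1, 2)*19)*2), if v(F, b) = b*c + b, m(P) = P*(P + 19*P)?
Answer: 2*sqrt(1258) ≈ 70.937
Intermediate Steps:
m(P) = 20*P**2 (m(P) = P*(20*P) = 20*P**2)
v(F, b) = 7*b (v(F, b) = b*6 + b = 6*b + b = 7*b)
sqrt(m(15) + (v(1, 2)*19)*2) = sqrt(20*15**2 + ((7*2)*19)*2) = sqrt(20*225 + (14*19)*2) = sqrt(4500 + 266*2) = sqrt(4500 + 532) = sqrt(5032) = 2*sqrt(1258)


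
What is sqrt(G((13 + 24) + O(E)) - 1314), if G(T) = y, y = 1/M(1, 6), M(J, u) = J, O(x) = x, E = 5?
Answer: I*sqrt(1313) ≈ 36.235*I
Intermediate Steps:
y = 1 (y = 1/1 = 1)
G(T) = 1
sqrt(G((13 + 24) + O(E)) - 1314) = sqrt(1 - 1314) = sqrt(-1313) = I*sqrt(1313)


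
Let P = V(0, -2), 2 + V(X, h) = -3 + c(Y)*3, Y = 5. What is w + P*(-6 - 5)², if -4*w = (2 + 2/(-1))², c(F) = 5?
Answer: 1210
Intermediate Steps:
w = 0 (w = -(2 + 2/(-1))²/4 = -(2 + 2*(-1))²/4 = -(2 - 2)²/4 = -¼*0² = -¼*0 = 0)
V(X, h) = 10 (V(X, h) = -2 + (-3 + 5*3) = -2 + (-3 + 15) = -2 + 12 = 10)
P = 10
w + P*(-6 - 5)² = 0 + 10*(-6 - 5)² = 0 + 10*(-11)² = 0 + 10*121 = 0 + 1210 = 1210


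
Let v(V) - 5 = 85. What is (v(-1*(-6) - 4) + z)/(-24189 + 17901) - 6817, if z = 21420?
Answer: -7147801/1048 ≈ -6820.4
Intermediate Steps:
v(V) = 90 (v(V) = 5 + 85 = 90)
(v(-1*(-6) - 4) + z)/(-24189 + 17901) - 6817 = (90 + 21420)/(-24189 + 17901) - 6817 = 21510/(-6288) - 6817 = 21510*(-1/6288) - 6817 = -3585/1048 - 6817 = -7147801/1048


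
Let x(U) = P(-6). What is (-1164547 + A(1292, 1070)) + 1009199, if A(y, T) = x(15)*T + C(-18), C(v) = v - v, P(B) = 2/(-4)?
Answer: -155883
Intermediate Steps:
P(B) = -½ (P(B) = 2*(-¼) = -½)
x(U) = -½
C(v) = 0
A(y, T) = -T/2 (A(y, T) = -T/2 + 0 = -T/2)
(-1164547 + A(1292, 1070)) + 1009199 = (-1164547 - ½*1070) + 1009199 = (-1164547 - 535) + 1009199 = -1165082 + 1009199 = -155883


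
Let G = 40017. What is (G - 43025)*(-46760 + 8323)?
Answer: 115618496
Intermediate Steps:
(G - 43025)*(-46760 + 8323) = (40017 - 43025)*(-46760 + 8323) = -3008*(-38437) = 115618496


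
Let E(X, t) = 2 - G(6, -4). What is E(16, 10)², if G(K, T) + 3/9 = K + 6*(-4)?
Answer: 3721/9 ≈ 413.44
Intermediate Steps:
G(K, T) = -73/3 + K (G(K, T) = -⅓ + (K + 6*(-4)) = -⅓ + (K - 24) = -⅓ + (-24 + K) = -73/3 + K)
E(X, t) = 61/3 (E(X, t) = 2 - (-73/3 + 6) = 2 - 1*(-55/3) = 2 + 55/3 = 61/3)
E(16, 10)² = (61/3)² = 3721/9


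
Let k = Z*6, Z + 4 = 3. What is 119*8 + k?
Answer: 946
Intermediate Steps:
Z = -1 (Z = -4 + 3 = -1)
k = -6 (k = -1*6 = -6)
119*8 + k = 119*8 - 6 = 952 - 6 = 946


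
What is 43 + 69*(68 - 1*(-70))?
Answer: 9565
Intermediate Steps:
43 + 69*(68 - 1*(-70)) = 43 + 69*(68 + 70) = 43 + 69*138 = 43 + 9522 = 9565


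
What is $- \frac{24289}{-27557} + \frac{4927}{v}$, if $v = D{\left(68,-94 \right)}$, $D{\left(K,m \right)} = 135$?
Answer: $\frac{139052354}{3720195} \approx 37.378$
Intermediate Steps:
$v = 135$
$- \frac{24289}{-27557} + \frac{4927}{v} = - \frac{24289}{-27557} + \frac{4927}{135} = \left(-24289\right) \left(- \frac{1}{27557}\right) + 4927 \cdot \frac{1}{135} = \frac{24289}{27557} + \frac{4927}{135} = \frac{139052354}{3720195}$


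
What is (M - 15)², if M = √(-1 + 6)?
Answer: (15 - √5)² ≈ 162.92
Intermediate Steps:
M = √5 ≈ 2.2361
(M - 15)² = (√5 - 15)² = (-15 + √5)²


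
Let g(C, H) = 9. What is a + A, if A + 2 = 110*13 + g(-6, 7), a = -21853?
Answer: -20416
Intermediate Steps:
A = 1437 (A = -2 + (110*13 + 9) = -2 + (1430 + 9) = -2 + 1439 = 1437)
a + A = -21853 + 1437 = -20416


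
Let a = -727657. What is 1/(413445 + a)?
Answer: -1/314212 ≈ -3.1826e-6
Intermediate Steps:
1/(413445 + a) = 1/(413445 - 727657) = 1/(-314212) = -1/314212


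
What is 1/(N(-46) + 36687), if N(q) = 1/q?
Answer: 46/1687601 ≈ 2.7258e-5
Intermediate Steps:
1/(N(-46) + 36687) = 1/(1/(-46) + 36687) = 1/(-1/46 + 36687) = 1/(1687601/46) = 46/1687601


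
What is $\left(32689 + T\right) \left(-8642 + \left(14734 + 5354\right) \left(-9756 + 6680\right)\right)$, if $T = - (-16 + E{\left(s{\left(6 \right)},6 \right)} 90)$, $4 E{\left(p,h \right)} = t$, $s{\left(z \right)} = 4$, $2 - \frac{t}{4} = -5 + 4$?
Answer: $-2004461268550$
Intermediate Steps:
$t = 12$ ($t = 8 - 4 \left(-5 + 4\right) = 8 - -4 = 8 + 4 = 12$)
$E{\left(p,h \right)} = 3$ ($E{\left(p,h \right)} = \frac{1}{4} \cdot 12 = 3$)
$T = -254$ ($T = - (-16 + 3 \cdot 90) = - (-16 + 270) = \left(-1\right) 254 = -254$)
$\left(32689 + T\right) \left(-8642 + \left(14734 + 5354\right) \left(-9756 + 6680\right)\right) = \left(32689 - 254\right) \left(-8642 + \left(14734 + 5354\right) \left(-9756 + 6680\right)\right) = 32435 \left(-8642 + 20088 \left(-3076\right)\right) = 32435 \left(-8642 - 61790688\right) = 32435 \left(-61799330\right) = -2004461268550$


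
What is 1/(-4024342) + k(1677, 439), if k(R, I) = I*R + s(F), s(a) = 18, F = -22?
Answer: 2962805091581/4024342 ≈ 7.3622e+5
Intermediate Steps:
k(R, I) = 18 + I*R (k(R, I) = I*R + 18 = 18 + I*R)
1/(-4024342) + k(1677, 439) = 1/(-4024342) + (18 + 439*1677) = -1/4024342 + (18 + 736203) = -1/4024342 + 736221 = 2962805091581/4024342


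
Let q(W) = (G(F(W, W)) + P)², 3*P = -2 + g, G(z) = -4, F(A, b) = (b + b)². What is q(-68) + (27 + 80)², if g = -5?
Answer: 103402/9 ≈ 11489.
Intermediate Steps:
F(A, b) = 4*b² (F(A, b) = (2*b)² = 4*b²)
P = -7/3 (P = (-2 - 5)/3 = (⅓)*(-7) = -7/3 ≈ -2.3333)
q(W) = 361/9 (q(W) = (-4 - 7/3)² = (-19/3)² = 361/9)
q(-68) + (27 + 80)² = 361/9 + (27 + 80)² = 361/9 + 107² = 361/9 + 11449 = 103402/9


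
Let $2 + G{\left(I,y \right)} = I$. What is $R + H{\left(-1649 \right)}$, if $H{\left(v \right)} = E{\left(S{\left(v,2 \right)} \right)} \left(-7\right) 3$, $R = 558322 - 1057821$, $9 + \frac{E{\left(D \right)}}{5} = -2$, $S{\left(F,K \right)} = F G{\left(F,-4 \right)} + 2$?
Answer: $-498344$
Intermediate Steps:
$G{\left(I,y \right)} = -2 + I$
$S{\left(F,K \right)} = 2 + F \left(-2 + F\right)$ ($S{\left(F,K \right)} = F \left(-2 + F\right) + 2 = 2 + F \left(-2 + F\right)$)
$E{\left(D \right)} = -55$ ($E{\left(D \right)} = -45 + 5 \left(-2\right) = -45 - 10 = -55$)
$R = -499499$ ($R = 558322 - 1057821 = -499499$)
$H{\left(v \right)} = 1155$ ($H{\left(v \right)} = \left(-55\right) \left(-7\right) 3 = 385 \cdot 3 = 1155$)
$R + H{\left(-1649 \right)} = -499499 + 1155 = -498344$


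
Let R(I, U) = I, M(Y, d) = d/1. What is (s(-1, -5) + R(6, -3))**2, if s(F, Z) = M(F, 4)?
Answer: 100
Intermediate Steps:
M(Y, d) = d (M(Y, d) = d*1 = d)
s(F, Z) = 4
(s(-1, -5) + R(6, -3))**2 = (4 + 6)**2 = 10**2 = 100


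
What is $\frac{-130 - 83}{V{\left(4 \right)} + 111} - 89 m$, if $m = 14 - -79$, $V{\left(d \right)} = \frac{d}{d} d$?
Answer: $- \frac{952068}{115} \approx -8278.8$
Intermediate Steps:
$V{\left(d \right)} = d$ ($V{\left(d \right)} = 1 d = d$)
$m = 93$ ($m = 14 + 79 = 93$)
$\frac{-130 - 83}{V{\left(4 \right)} + 111} - 89 m = \frac{-130 - 83}{4 + 111} - 8277 = - \frac{213}{115} - 8277 = - \frac{952068}{115}$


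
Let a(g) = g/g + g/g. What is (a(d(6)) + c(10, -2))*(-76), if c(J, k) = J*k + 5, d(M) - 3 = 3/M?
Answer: 988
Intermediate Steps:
d(M) = 3 + 3/M
a(g) = 2 (a(g) = 1 + 1 = 2)
c(J, k) = 5 + J*k
(a(d(6)) + c(10, -2))*(-76) = (2 + (5 + 10*(-2)))*(-76) = (2 + (5 - 20))*(-76) = (2 - 15)*(-76) = -13*(-76) = 988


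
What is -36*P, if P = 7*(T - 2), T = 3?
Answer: -252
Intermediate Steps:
P = 7 (P = 7*(3 - 2) = 7*1 = 7)
-36*P = -36*7 = -252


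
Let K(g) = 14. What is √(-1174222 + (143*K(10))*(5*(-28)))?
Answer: I*√1454502 ≈ 1206.0*I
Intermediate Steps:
√(-1174222 + (143*K(10))*(5*(-28))) = √(-1174222 + (143*14)*(5*(-28))) = √(-1174222 + 2002*(-140)) = √(-1174222 - 280280) = √(-1454502) = I*√1454502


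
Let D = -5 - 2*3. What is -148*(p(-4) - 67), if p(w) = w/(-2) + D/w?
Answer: 9213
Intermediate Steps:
D = -11 (D = -5 - 6 = -11)
p(w) = -11/w - w/2 (p(w) = w/(-2) - 11/w = w*(-½) - 11/w = -w/2 - 11/w = -11/w - w/2)
-148*(p(-4) - 67) = -148*((-11/(-4) - ½*(-4)) - 67) = -148*((-11*(-¼) + 2) - 67) = -148*((11/4 + 2) - 67) = -148*(19/4 - 67) = -148*(-249/4) = 9213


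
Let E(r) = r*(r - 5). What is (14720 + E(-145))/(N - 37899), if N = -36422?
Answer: -36470/74321 ≈ -0.49071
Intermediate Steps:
E(r) = r*(-5 + r)
(14720 + E(-145))/(N - 37899) = (14720 - 145*(-5 - 145))/(-36422 - 37899) = (14720 - 145*(-150))/(-74321) = (14720 + 21750)*(-1/74321) = 36470*(-1/74321) = -36470/74321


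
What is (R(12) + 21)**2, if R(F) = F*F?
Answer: 27225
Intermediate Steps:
R(F) = F**2
(R(12) + 21)**2 = (12**2 + 21)**2 = (144 + 21)**2 = 165**2 = 27225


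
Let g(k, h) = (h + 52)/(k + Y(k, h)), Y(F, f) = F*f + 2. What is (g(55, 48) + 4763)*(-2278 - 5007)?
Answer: -3018789085/87 ≈ -3.4699e+7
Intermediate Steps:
Y(F, f) = 2 + F*f
g(k, h) = (52 + h)/(2 + k + h*k) (g(k, h) = (h + 52)/(k + (2 + k*h)) = (52 + h)/(k + (2 + h*k)) = (52 + h)/(2 + k + h*k))
(g(55, 48) + 4763)*(-2278 - 5007) = ((52 + 48)/(2 + 55 + 48*55) + 4763)*(-2278 - 5007) = (100/(2 + 55 + 2640) + 4763)*(-7285) = (100/2697 + 4763)*(-7285) = (12845911/2697)*(-7285) = -3018789085/87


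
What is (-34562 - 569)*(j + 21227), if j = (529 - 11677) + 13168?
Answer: -816690357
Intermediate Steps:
j = 2020 (j = -11148 + 13168 = 2020)
(-34562 - 569)*(j + 21227) = (-34562 - 569)*(2020 + 21227) = -35131*23247 = -816690357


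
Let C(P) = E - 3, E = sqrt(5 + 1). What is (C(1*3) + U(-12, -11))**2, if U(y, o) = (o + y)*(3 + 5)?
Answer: (187 - sqrt(6))**2 ≈ 34059.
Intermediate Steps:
U(y, o) = 8*o + 8*y (U(y, o) = (o + y)*8 = 8*o + 8*y)
E = sqrt(6) ≈ 2.4495
C(P) = -3 + sqrt(6) (C(P) = sqrt(6) - 3 = -3 + sqrt(6))
(C(1*3) + U(-12, -11))**2 = ((-3 + sqrt(6)) + (8*(-11) + 8*(-12)))**2 = ((-3 + sqrt(6)) + (-88 - 96))**2 = ((-3 + sqrt(6)) - 184)**2 = (-187 + sqrt(6))**2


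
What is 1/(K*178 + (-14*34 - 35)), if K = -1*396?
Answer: -1/70999 ≈ -1.4085e-5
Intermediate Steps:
K = -396
1/(K*178 + (-14*34 - 35)) = 1/(-396*178 + (-14*34 - 35)) = 1/(-70488 + (-476 - 35)) = 1/(-70488 - 511) = 1/(-70999) = -1/70999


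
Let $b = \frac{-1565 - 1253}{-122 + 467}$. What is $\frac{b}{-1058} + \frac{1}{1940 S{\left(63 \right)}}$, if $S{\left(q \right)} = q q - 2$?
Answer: $\frac{433752733}{56182193196} \approx 0.0077205$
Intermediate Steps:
$S{\left(q \right)} = -2 + q^{2}$ ($S{\left(q \right)} = q^{2} - 2 = -2 + q^{2}$)
$b = - \frac{2818}{345} \approx -8.1681$
$\frac{b}{-1058} + \frac{1}{1940 S{\left(63 \right)}} = - \frac{2818}{345 \left(-1058\right)} + \frac{1}{1940 \left(-2 + 63^{2}\right)} = \left(- \frac{2818}{345}\right) \left(- \frac{1}{1058}\right) + \frac{1}{1940 \left(-2 + 3969\right)} = \frac{1409}{182505} + \frac{1}{1940 \cdot 3967} = \frac{1409}{182505} + \frac{1}{1940} \cdot \frac{1}{3967} = \frac{1409}{182505} + \frac{1}{7695980} = \frac{433752733}{56182193196}$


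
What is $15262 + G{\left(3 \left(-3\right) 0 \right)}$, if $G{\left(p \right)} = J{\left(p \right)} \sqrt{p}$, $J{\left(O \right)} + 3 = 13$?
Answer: $15262$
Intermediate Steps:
$J{\left(O \right)} = 10$ ($J{\left(O \right)} = -3 + 13 = 10$)
$G{\left(p \right)} = 10 \sqrt{p}$
$15262 + G{\left(3 \left(-3\right) 0 \right)} = 15262 + 10 \sqrt{3 \left(-3\right) 0} = 15262 + 10 \sqrt{\left(-9\right) 0} = 15262 + 10 \sqrt{0} = 15262 + 10 \cdot 0 = 15262 + 0 = 15262$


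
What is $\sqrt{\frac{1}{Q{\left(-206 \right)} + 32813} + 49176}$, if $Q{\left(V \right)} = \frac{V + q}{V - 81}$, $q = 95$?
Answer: $\frac{17 \sqrt{15091112822424062}}{9417442} \approx 221.76$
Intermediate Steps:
$Q{\left(V \right)} = \frac{95 + V}{-81 + V}$ ($Q{\left(V \right)} = \frac{V + 95}{V - 81} = \frac{95 + V}{-81 + V}$)
$\sqrt{\frac{1}{Q{\left(-206 \right)} + 32813} + 49176} = \sqrt{\frac{1}{\frac{95 - 206}{-81 - 206} + 32813} + 49176} = \sqrt{\frac{1}{\frac{1}{-287} \left(-111\right) + 32813} + 49176} = \sqrt{\frac{1}{\left(- \frac{1}{287}\right) \left(-111\right) + 32813} + 49176} = \sqrt{\frac{1}{\frac{111}{287} + 32813} + 49176} = \sqrt{\frac{1}{\frac{9417442}{287}} + 49176} = \sqrt{\frac{287}{9417442} + 49176} = \sqrt{\frac{463112128079}{9417442}} = \frac{17 \sqrt{15091112822424062}}{9417442}$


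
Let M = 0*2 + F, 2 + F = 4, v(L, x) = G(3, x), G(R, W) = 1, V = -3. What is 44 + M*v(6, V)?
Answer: 46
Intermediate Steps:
v(L, x) = 1
F = 2 (F = -2 + 4 = 2)
M = 2 (M = 0*2 + 2 = 0 + 2 = 2)
44 + M*v(6, V) = 44 + 2*1 = 44 + 2 = 46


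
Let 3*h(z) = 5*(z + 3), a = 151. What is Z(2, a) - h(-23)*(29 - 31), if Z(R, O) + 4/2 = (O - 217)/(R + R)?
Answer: -511/6 ≈ -85.167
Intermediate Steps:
h(z) = 5 + 5*z/3 (h(z) = (5*(z + 3))/3 = (5*(3 + z))/3 = (15 + 5*z)/3 = 5 + 5*z/3)
Z(R, O) = -2 + (-217 + O)/(2*R) (Z(R, O) = -2 + (O - 217)/(R + R) = -2 + (-217 + O)/((2*R)) = -2 + (-217 + O)*(1/(2*R)) = -2 + (-217 + O)/(2*R))
Z(2, a) - h(-23)*(29 - 31) = (½)*(-217 + 151 - 4*2)/2 - (5 + (5/3)*(-23))*(29 - 31) = (½)*(½)*(-217 + 151 - 8) - (5 - 115/3)*(-2) = (½)*(½)*(-74) - (-100)*(-2)/3 = -37/2 - 1*200/3 = -37/2 - 200/3 = -511/6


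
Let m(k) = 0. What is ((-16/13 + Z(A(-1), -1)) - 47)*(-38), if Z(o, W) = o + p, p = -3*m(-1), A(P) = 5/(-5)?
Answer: 24320/13 ≈ 1870.8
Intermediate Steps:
A(P) = -1 (A(P) = 5*(-⅕) = -1)
p = 0 (p = -3*0 = 0)
Z(o, W) = o (Z(o, W) = o + 0 = o)
((-16/13 + Z(A(-1), -1)) - 47)*(-38) = ((-16/13 - 1) - 47)*(-38) = (-29/13 - 47)*(-38) = -640/13*(-38) = 24320/13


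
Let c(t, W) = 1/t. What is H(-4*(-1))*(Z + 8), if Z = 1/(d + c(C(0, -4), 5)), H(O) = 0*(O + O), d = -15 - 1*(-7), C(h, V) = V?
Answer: 0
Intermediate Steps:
d = -8 (d = -15 + 7 = -8)
H(O) = 0 (H(O) = 0*(2*O) = 0)
Z = -4/33 (Z = 1/(-8 + 1/(-4)) = 1/(-8 - ¼) = 1/(-33/4) = -4/33 ≈ -0.12121)
H(-4*(-1))*(Z + 8) = 0*(-4/33 + 8) = 0*(260/33) = 0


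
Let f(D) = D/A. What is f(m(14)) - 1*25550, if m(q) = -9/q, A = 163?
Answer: -58305109/2282 ≈ -25550.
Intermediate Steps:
f(D) = D/163
f(m(14)) - 1*25550 = (-9/14)/163 - 1*25550 = (-9*1/14)/163 - 25550 = (1/163)*(-9/14) - 25550 = -9/2282 - 25550 = -58305109/2282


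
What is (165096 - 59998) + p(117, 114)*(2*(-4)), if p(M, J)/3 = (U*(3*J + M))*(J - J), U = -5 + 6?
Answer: 105098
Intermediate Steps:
U = 1
p(M, J) = 0 (p(M, J) = 3*((1*(3*J + M))*(J - J)) = 3*((1*(M + 3*J))*0) = 3*((M + 3*J)*0) = 3*0 = 0)
(165096 - 59998) + p(117, 114)*(2*(-4)) = (165096 - 59998) + 0*(2*(-4)) = 105098 + 0*(-8) = 105098 + 0 = 105098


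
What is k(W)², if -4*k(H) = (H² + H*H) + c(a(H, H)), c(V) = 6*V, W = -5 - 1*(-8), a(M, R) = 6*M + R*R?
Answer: 2025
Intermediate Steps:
a(M, R) = R² + 6*M (a(M, R) = 6*M + R² = R² + 6*M)
W = 3 (W = -5 + 8 = 3)
k(H) = -9*H - 2*H² (k(H) = -((H² + H*H) + 6*(H² + 6*H))/4 = -((H² + H²) + (6*H² + 36*H))/4 = -(2*H² + (6*H² + 36*H))/4 = -(8*H² + 36*H)/4 = -9*H - 2*H²)
k(W)² = (3*(-9 - 2*3))² = (3*(-9 - 6))² = (3*(-15))² = (-45)² = 2025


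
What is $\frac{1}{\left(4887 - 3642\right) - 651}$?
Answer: $\frac{1}{594} \approx 0.0016835$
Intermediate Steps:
$\frac{1}{\left(4887 - 3642\right) - 651} = \frac{1}{1245 - 651} = \frac{1}{594}$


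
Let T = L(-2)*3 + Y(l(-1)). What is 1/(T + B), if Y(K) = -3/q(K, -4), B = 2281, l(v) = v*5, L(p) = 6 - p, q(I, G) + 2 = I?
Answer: 7/16138 ≈ 0.00043376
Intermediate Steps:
q(I, G) = -2 + I
l(v) = 5*v
Y(K) = -3/(-2 + K)
T = 171/7 (T = (6 - 1*(-2))*3 - 3/(-2 + 5*(-1)) = (6 + 2)*3 - 3/(-2 - 5) = 8*3 - 3/(-7) = 24 - 3*(-⅐) = 24 + 3/7 = 171/7 ≈ 24.429)
1/(T + B) = 1/(171/7 + 2281) = 1/(16138/7) = 7/16138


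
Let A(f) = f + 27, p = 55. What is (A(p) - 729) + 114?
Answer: -533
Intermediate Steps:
A(f) = 27 + f
(A(p) - 729) + 114 = ((27 + 55) - 729) + 114 = (82 - 729) + 114 = -647 + 114 = -533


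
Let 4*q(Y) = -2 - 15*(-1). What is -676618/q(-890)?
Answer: -2706472/13 ≈ -2.0819e+5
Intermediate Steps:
q(Y) = 13/4 (q(Y) = (-2 - 15*(-1))/4 = (-2 + 15)/4 = (1/4)*13 = 13/4)
-676618/q(-890) = -676618/13/4 = -676618*4/13 = -2706472/13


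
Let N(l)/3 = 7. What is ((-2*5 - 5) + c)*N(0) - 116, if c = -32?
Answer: -1103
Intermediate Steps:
N(l) = 21 (N(l) = 3*7 = 21)
((-2*5 - 5) + c)*N(0) - 116 = ((-2*5 - 5) - 32)*21 - 116 = ((-10 - 5) - 32)*21 - 116 = (-15 - 32)*21 - 116 = -47*21 - 116 = -987 - 116 = -1103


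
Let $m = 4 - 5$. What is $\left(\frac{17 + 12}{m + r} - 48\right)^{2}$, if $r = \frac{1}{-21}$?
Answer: $\frac{2772225}{484} \approx 5727.7$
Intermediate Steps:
$r = - \frac{1}{21} \approx -0.047619$
$m = -1$
$\left(\frac{17 + 12}{m + r} - 48\right)^{2} = \left(\frac{17 + 12}{-1 - \frac{1}{21}} - 48\right)^{2} = \left(\frac{29}{- \frac{22}{21}} - 48\right)^{2} = \left(29 \left(- \frac{21}{22}\right) - 48\right)^{2} = \left(- \frac{609}{22} - 48\right)^{2} = \left(- \frac{1665}{22}\right)^{2} = \frac{2772225}{484}$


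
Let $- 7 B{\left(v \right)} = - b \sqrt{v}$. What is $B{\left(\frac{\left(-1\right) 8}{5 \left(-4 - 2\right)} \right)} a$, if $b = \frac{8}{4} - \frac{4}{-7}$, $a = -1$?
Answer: $- \frac{12 \sqrt{15}}{245} \approx -0.1897$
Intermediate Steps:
$b = \frac{18}{7}$ ($b = 8 \cdot \frac{1}{4} - - \frac{4}{7} = 2 + \frac{4}{7} = \frac{18}{7} \approx 2.5714$)
$B{\left(v \right)} = \frac{18 \sqrt{v}}{49}$ ($B{\left(v \right)} = - \frac{\left(-1\right) \frac{18 \sqrt{v}}{7}}{7} = - \frac{\left(- \frac{18}{7}\right) \sqrt{v}}{7} = \frac{18 \sqrt{v}}{49}$)
$B{\left(\frac{\left(-1\right) 8}{5 \left(-4 - 2\right)} \right)} a = \frac{18 \sqrt{\frac{\left(-1\right) 8}{5 \left(-4 - 2\right)}}}{49} \left(-1\right) = \frac{18 \sqrt{- \frac{8}{5 \left(-6\right)}}}{49} \left(-1\right) = \frac{18 \sqrt{- \frac{8}{-30}}}{49} \left(-1\right) = \frac{18 \sqrt{\left(-8\right) \left(- \frac{1}{30}\right)}}{49} \left(-1\right) = \frac{18 \sqrt{\frac{4}{15}}}{49} \left(-1\right) = \frac{18 \frac{2 \sqrt{15}}{15}}{49} \left(-1\right) = \frac{12 \sqrt{15}}{245} \left(-1\right) = - \frac{12 \sqrt{15}}{245}$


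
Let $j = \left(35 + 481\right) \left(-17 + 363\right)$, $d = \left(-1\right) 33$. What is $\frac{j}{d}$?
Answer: $- \frac{59512}{11} \approx -5410.2$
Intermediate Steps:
$d = -33$
$j = 178536$ ($j = 516 \cdot 346 = 178536$)
$\frac{j}{d} = \frac{178536}{-33} = 178536 \left(- \frac{1}{33}\right) = - \frac{59512}{11}$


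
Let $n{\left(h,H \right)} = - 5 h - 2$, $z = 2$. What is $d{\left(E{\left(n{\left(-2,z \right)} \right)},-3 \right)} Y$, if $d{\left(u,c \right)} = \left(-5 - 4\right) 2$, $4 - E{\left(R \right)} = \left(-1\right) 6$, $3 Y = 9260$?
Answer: $-55560$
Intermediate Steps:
$Y = \frac{9260}{3}$ ($Y = \frac{1}{3} \cdot 9260 = \frac{9260}{3} \approx 3086.7$)
$n{\left(h,H \right)} = -2 - 5 h$
$E{\left(R \right)} = 10$ ($E{\left(R \right)} = 4 - \left(-1\right) 6 = 4 - -6 = 4 + 6 = 10$)
$d{\left(u,c \right)} = -18$ ($d{\left(u,c \right)} = \left(-9\right) 2 = -18$)
$d{\left(E{\left(n{\left(-2,z \right)} \right)},-3 \right)} Y = \left(-18\right) \frac{9260}{3} = -55560$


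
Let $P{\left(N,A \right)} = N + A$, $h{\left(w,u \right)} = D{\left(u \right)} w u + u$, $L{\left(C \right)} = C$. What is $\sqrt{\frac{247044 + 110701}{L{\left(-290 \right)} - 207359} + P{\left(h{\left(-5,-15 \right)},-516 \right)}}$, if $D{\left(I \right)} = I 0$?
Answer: $\frac{2 i \sqrt{5742500078809}}{207649} \approx 23.081 i$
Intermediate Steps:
$D{\left(I \right)} = 0$
$h{\left(w,u \right)} = u$ ($h{\left(w,u \right)} = 0 w u + u = 0 u + u = 0 + u = u$)
$P{\left(N,A \right)} = A + N$
$\sqrt{\frac{247044 + 110701}{L{\left(-290 \right)} - 207359} + P{\left(h{\left(-5,-15 \right)},-516 \right)}} = \sqrt{\frac{247044 + 110701}{-290 - 207359} - 531} = \sqrt{\frac{357745}{-207649} - 531} = \sqrt{357745 \left(- \frac{1}{207649}\right) - 531} = \sqrt{- \frac{357745}{207649} - 531} = \sqrt{- \frac{110619364}{207649}} = \frac{2 i \sqrt{5742500078809}}{207649}$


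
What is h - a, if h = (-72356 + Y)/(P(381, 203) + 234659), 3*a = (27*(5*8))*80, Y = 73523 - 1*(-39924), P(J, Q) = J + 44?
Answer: -6770378109/235084 ≈ -28800.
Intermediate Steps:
P(J, Q) = 44 + J
Y = 113447 (Y = 73523 + 39924 = 113447)
a = 28800 (a = ((27*(5*8))*80)/3 = ((27*40)*80)/3 = (1080*80)/3 = (⅓)*86400 = 28800)
h = 41091/235084 (h = (-72356 + 113447)/((44 + 381) + 234659) = 41091/(425 + 234659) = 41091/235084 ≈ 0.17479)
h - a = 41091/235084 - 1*28800 = 41091/235084 - 28800 = -6770378109/235084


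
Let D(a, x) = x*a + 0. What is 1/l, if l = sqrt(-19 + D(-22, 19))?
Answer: -I*sqrt(437)/437 ≈ -0.047836*I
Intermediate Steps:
D(a, x) = a*x (D(a, x) = a*x + 0 = a*x)
l = I*sqrt(437) (l = sqrt(-19 - 22*19) = sqrt(-19 - 418) = sqrt(-437) = I*sqrt(437) ≈ 20.905*I)
1/l = 1/(I*sqrt(437)) = -I*sqrt(437)/437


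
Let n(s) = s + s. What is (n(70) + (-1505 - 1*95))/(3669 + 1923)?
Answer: -365/1398 ≈ -0.26109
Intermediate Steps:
n(s) = 2*s
(n(70) + (-1505 - 1*95))/(3669 + 1923) = (2*70 + (-1505 - 1*95))/(3669 + 1923) = (140 + (-1505 - 95))/5592 = (140 - 1600)*(1/5592) = -1460*1/5592 = -365/1398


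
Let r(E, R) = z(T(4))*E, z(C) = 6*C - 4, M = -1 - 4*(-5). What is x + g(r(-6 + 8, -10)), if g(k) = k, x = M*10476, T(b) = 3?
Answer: 199072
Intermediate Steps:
M = 19 (M = -1 + 20 = 19)
z(C) = -4 + 6*C
r(E, R) = 14*E (r(E, R) = (-4 + 6*3)*E = (-4 + 18)*E = 14*E)
x = 199044 (x = 19*10476 = 199044)
x + g(r(-6 + 8, -10)) = 199044 + 14*(-6 + 8) = 199044 + 14*2 = 199044 + 28 = 199072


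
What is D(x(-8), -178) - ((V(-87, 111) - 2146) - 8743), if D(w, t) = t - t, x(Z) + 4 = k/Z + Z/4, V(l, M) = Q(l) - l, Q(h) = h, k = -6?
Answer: 10889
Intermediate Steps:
V(l, M) = 0 (V(l, M) = l - l = 0)
x(Z) = -4 - 6/Z + Z/4 (x(Z) = -4 + (-6/Z + Z/4) = -4 - 6/Z + Z/4)
D(w, t) = 0
D(x(-8), -178) - ((V(-87, 111) - 2146) - 8743) = 0 - ((0 - 2146) - 8743) = 0 - (-2146 - 8743) = 0 - 1*(-10889) = 0 + 10889 = 10889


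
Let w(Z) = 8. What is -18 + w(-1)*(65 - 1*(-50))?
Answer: 902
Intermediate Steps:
-18 + w(-1)*(65 - 1*(-50)) = -18 + 8*(65 - 1*(-50)) = -18 + 8*(65 + 50) = -18 + 8*115 = -18 + 920 = 902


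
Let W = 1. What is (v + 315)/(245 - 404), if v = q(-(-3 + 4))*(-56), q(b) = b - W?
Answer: -427/159 ≈ -2.6855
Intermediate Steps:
q(b) = -1 + b (q(b) = b - 1*1 = b - 1 = -1 + b)
v = 112 (v = (-1 - (-3 + 4))*(-56) = (-1 - 1*1)*(-56) = (-1 - 1)*(-56) = -2*(-56) = 112)
(v + 315)/(245 - 404) = (112 + 315)/(245 - 404) = 427/(-159) = 427*(-1/159) = -427/159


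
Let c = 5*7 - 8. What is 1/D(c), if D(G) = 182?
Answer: 1/182 ≈ 0.0054945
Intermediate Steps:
c = 27 (c = 35 - 8 = 27)
1/D(c) = 1/182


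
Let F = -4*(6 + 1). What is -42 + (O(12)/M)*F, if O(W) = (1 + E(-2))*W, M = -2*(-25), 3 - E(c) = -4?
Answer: -2394/25 ≈ -95.760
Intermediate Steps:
E(c) = 7 (E(c) = 3 - 1*(-4) = 3 + 4 = 7)
M = 50
F = -28 (F = -4*7 = -28)
O(W) = 8*W (O(W) = (1 + 7)*W = 8*W)
-42 + (O(12)/M)*F = -42 + ((8*12)/50)*(-28) = -42 + (96*(1/50))*(-28) = -42 + (48/25)*(-28) = -42 - 1344/25 = -2394/25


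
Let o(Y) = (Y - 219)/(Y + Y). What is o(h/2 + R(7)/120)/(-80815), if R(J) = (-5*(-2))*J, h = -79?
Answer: -619/15096242 ≈ -4.1004e-5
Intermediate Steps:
R(J) = 10*J
o(Y) = (-219 + Y)/(2*Y) (o(Y) = (-219 + Y)/((2*Y)) = (-219 + Y)*(1/(2*Y)) = (-219 + Y)/(2*Y))
o(h/2 + R(7)/120)/(-80815) = ((-219 + (-79/2 + (10*7)/120))/(2*(-79/2 + (10*7)/120)))/(-80815) = ((-219 + (-79*½ + 70*(1/120)))/(2*(-79*½ + 70*(1/120))))*(-1/80815) = ((-219 + (-79/2 + 7/12))/(2*(-79/2 + 7/12)))*(-1/80815) = ((-219 - 467/12)/(2*(-467/12)))*(-1/80815) = ((½)*(-12/467)*(-3095/12))*(-1/80815) = (3095/934)*(-1/80815) = -619/15096242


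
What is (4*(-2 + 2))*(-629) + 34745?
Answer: 34745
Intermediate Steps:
(4*(-2 + 2))*(-629) + 34745 = (4*0)*(-629) + 34745 = 0*(-629) + 34745 = 0 + 34745 = 34745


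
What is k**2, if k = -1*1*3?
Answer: 9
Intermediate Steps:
k = -3 (k = -1*3 = -3)
k**2 = (-3)**2 = 9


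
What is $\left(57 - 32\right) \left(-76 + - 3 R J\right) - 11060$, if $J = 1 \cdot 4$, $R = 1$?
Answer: $-13260$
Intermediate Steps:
$J = 4$
$\left(57 - 32\right) \left(-76 + - 3 R J\right) - 11060 = \left(57 - 32\right) \left(-76 + \left(-3\right) 1 \cdot 4\right) - 11060 = 25 \left(-76 - 12\right) - 11060 = 25 \left(-88\right) - 11060 = -2200 - 11060 = -13260$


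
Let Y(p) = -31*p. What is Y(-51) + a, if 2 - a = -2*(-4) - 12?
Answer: 1587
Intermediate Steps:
a = 6 (a = 2 - (-2*(-4) - 12) = 2 - (8 - 12) = 2 - 1*(-4) = 2 + 4 = 6)
Y(-51) + a = -31*(-51) + 6 = 1581 + 6 = 1587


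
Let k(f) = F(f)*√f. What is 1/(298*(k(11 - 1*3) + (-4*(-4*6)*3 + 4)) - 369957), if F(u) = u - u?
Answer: -1/282941 ≈ -3.5343e-6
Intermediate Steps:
F(u) = 0
k(f) = 0 (k(f) = 0*√f = 0)
1/(298*(k(11 - 1*3) + (-4*(-4*6)*3 + 4)) - 369957) = 1/(298*(0 + (-4*(-4*6)*3 + 4)) - 369957) = 1/(298*(0 + (-(-96)*3 + 4)) - 369957) = 1/(298*(0 + (-4*(-72) + 4)) - 369957) = 1/(298*(0 + (288 + 4)) - 369957) = 1/(298*(0 + 292) - 369957) = 1/(298*292 - 369957) = 1/(87016 - 369957) = 1/(-282941) = -1/282941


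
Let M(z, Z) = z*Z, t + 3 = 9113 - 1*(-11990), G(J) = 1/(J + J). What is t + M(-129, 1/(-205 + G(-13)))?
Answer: 37495818/1777 ≈ 21101.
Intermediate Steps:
G(J) = 1/(2*J)
t = 21100 (t = -3 + (9113 - 1*(-11990)) = -3 + (9113 + 11990) = -3 + 21103 = 21100)
M(z, Z) = Z*z
t + M(-129, 1/(-205 + G(-13))) = 21100 - 129/(-205 + (½)/(-13)) = 21100 - 129/(-205 + (½)*(-1/13)) = 21100 - 129/(-205 - 1/26) = 21100 - 129/(-5331/26) = 21100 - 26/5331*(-129) = 21100 + 1118/1777 = 37495818/1777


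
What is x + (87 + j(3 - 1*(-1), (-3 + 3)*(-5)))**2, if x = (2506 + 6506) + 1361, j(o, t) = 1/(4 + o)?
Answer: 1149681/64 ≈ 17964.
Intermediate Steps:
x = 10373 (x = 9012 + 1361 = 10373)
x + (87 + j(3 - 1*(-1), (-3 + 3)*(-5)))**2 = 10373 + (87 + 1/(4 + (3 - 1*(-1))))**2 = 10373 + (87 + 1/(4 + (3 + 1)))**2 = 10373 + (87 + 1/(4 + 4))**2 = 10373 + (87 + 1/8)**2 = 10373 + (697/8)**2 = 10373 + 485809/64 = 1149681/64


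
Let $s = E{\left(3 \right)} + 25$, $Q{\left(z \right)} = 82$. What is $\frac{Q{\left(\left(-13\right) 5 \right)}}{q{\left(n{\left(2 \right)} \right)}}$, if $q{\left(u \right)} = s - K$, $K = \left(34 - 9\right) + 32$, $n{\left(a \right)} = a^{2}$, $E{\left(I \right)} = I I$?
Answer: $- \frac{82}{23} \approx -3.5652$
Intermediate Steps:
$E{\left(I \right)} = I^{2}$
$s = 34$ ($s = 3^{2} + 25 = 9 + 25 = 34$)
$K = 57$ ($K = 25 + 32 = 57$)
$q{\left(u \right)} = -23$ ($q{\left(u \right)} = 34 - 57 = -23$)
$\frac{Q{\left(\left(-13\right) 5 \right)}}{q{\left(n{\left(2 \right)} \right)}} = \frac{82}{-23} = 82 \left(- \frac{1}{23}\right) = - \frac{82}{23}$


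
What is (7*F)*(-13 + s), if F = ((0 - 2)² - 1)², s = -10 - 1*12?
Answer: -2205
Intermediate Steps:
s = -22 (s = -10 - 12 = -22)
F = 9 (F = ((-2)² - 1)² = (4 - 1)² = 3² = 9)
(7*F)*(-13 + s) = (7*9)*(-13 - 22) = 63*(-35) = -2205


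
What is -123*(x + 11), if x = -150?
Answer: 17097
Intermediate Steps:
-123*(x + 11) = -123*(-150 + 11) = -123*(-139) = 17097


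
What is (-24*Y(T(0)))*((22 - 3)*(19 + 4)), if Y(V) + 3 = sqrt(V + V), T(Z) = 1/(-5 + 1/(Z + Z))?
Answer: 31464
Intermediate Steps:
T(Z) = 1/(-5 + 1/(2*Z))
Y(V) = -3 + sqrt(2)*sqrt(V) (Y(V) = -3 + sqrt(V + V) = -3 + sqrt(2*V) = -3 + sqrt(2)*sqrt(V))
(-24*Y(T(0)))*((22 - 3)*(19 + 4)) = (-24*(-3 + sqrt(2)*sqrt(-2*0/(-1 + 10*0))))*((22 - 3)*(19 + 4)) = (-24*(-3 + sqrt(2)*sqrt(-2*0/(-1 + 0))))*(19*23) = -24*(-3 + sqrt(2)*sqrt(-2*0/(-1)))*437 = -24*(-3 + sqrt(2)*sqrt(-2*0*(-1)))*437 = -24*(-3 + sqrt(2)*sqrt(0))*437 = -24*(-3 + sqrt(2)*0)*437 = -24*(-3 + 0)*437 = -24*(-3)*437 = 72*437 = 31464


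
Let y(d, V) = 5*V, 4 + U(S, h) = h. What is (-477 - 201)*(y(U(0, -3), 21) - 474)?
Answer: 250182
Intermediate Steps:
U(S, h) = -4 + h
(-477 - 201)*(y(U(0, -3), 21) - 474) = (-477 - 201)*(5*21 - 474) = -678*(105 - 474) = -678*(-369) = 250182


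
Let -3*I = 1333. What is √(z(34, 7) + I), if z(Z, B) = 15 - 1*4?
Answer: 10*I*√39/3 ≈ 20.817*I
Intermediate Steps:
I = -1333/3 (I = -⅓*1333 = -1333/3 ≈ -444.33)
z(Z, B) = 11 (z(Z, B) = 15 - 4 = 11)
√(z(34, 7) + I) = √(11 - 1333/3) = √(-1300/3) = 10*I*√39/3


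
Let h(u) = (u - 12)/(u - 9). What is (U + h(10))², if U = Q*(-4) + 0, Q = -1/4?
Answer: 1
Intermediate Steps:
Q = -¼ (Q = -1*¼ = -¼ ≈ -0.25000)
h(u) = (-12 + u)/(-9 + u)
U = 1 (U = -¼*(-4) + 0 = 1 + 0 = 1)
(U + h(10))² = (1 + (-12 + 10)/(-9 + 10))² = (1 - 2/1)² = (1 + 1*(-2))² = (1 - 2)² = (-1)² = 1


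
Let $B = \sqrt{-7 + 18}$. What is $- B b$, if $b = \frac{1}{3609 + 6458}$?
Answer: $- \frac{\sqrt{11}}{10067} \approx -0.00032946$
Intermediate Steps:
$b = \frac{1}{10067} \approx 9.9334 \cdot 10^{-5}$
$B = \sqrt{11} \approx 3.3166$
$- B b = - \frac{\sqrt{11}}{10067}$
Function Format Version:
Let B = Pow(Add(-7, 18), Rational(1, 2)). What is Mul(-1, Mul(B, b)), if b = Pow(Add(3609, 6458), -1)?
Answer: Mul(Rational(-1, 10067), Pow(11, Rational(1, 2))) ≈ -0.00032946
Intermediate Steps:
b = Rational(1, 10067) (b = Pow(10067, -1) = Rational(1, 10067) ≈ 9.9334e-5)
B = Pow(11, Rational(1, 2)) ≈ 3.3166
Mul(-1, Mul(B, b)) = Mul(-1, Mul(Pow(11, Rational(1, 2)), Rational(1, 10067))) = Mul(-1, Mul(Rational(1, 10067), Pow(11, Rational(1, 2)))) = Mul(Rational(-1, 10067), Pow(11, Rational(1, 2)))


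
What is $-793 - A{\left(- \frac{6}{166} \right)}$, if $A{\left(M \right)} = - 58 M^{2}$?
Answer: $- \frac{5462455}{6889} \approx -792.92$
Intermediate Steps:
$-793 - A{\left(- \frac{6}{166} \right)} = -793 - - 58 \left(- \frac{6}{166}\right)^{2} = -793 - - 58 \left(\left(-6\right) \frac{1}{166}\right)^{2} = -793 - - 58 \left(- \frac{3}{83}\right)^{2} = -793 - \left(-58\right) \frac{9}{6889} = -793 - - \frac{522}{6889} = -793 + \frac{522}{6889} = - \frac{5462455}{6889}$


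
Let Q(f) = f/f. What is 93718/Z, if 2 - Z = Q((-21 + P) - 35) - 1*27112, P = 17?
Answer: 93718/27113 ≈ 3.4566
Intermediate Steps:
Q(f) = 1
Z = 27113 (Z = 2 - (1 - 1*27112) = 2 - (1 - 27112) = 2 - 1*(-27111) = 2 + 27111 = 27113)
93718/Z = 93718/27113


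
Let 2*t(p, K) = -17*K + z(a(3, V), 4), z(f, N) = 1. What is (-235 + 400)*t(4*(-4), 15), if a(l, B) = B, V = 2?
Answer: -20955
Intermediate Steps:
t(p, K) = 1/2 - 17*K/2 (t(p, K) = (-17*K + 1)/2 = (1 - 17*K)/2 = 1/2 - 17*K/2)
(-235 + 400)*t(4*(-4), 15) = (-235 + 400)*(1/2 - 17/2*15) = 165*(1/2 - 255/2) = 165*(-127) = -20955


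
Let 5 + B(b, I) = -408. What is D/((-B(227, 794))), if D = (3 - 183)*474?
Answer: -85320/413 ≈ -206.59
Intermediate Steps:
B(b, I) = -413 (B(b, I) = -5 - 408 = -413)
D = -85320 (D = -180*474 = -85320)
D/((-B(227, 794))) = -85320/((-1*(-413))) = -85320/413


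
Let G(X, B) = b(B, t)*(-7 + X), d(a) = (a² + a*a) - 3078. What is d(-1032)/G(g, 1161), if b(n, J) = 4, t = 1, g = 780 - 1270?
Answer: -1063485/994 ≈ -1069.9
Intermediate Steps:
g = -490
d(a) = -3078 + 2*a² (d(a) = (a² + a²) - 3078 = 2*a² - 3078 = -3078 + 2*a²)
G(X, B) = -28 + 4*X (G(X, B) = 4*(-7 + X) = -28 + 4*X)
d(-1032)/G(g, 1161) = (-3078 + 2*(-1032)²)/(-28 + 4*(-490)) = (-3078 + 2*1065024)/(-28 - 1960) = (-3078 + 2130048)/(-1988) = 2126970*(-1/1988) = -1063485/994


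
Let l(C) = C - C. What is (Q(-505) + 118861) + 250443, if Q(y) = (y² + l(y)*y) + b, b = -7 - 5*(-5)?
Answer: 624347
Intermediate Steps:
b = 18 (b = -7 + 25 = 18)
l(C) = 0
Q(y) = 18 + y² (Q(y) = (y² + 0*y) + 18 = (y² + 0) + 18 = y² + 18 = 18 + y²)
(Q(-505) + 118861) + 250443 = ((18 + (-505)²) + 118861) + 250443 = ((18 + 255025) + 118861) + 250443 = (255043 + 118861) + 250443 = 373904 + 250443 = 624347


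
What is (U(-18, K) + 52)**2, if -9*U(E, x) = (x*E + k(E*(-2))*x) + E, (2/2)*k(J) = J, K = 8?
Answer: 1444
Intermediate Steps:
k(J) = J
U(E, x) = -E/9 + E*x/9 (U(E, x) = -((x*E + (E*(-2))*x) + E)/9 = -((E*x + (-2*E)*x) + E)/9 = -((E*x - 2*E*x) + E)/9 = -(-E*x + E)/9 = -(E - E*x)/9 = -E/9 + E*x/9)
(U(-18, K) + 52)**2 = ((1/9)*(-18)*(-1 + 8) + 52)**2 = ((1/9)*(-18)*7 + 52)**2 = (-14 + 52)**2 = 38**2 = 1444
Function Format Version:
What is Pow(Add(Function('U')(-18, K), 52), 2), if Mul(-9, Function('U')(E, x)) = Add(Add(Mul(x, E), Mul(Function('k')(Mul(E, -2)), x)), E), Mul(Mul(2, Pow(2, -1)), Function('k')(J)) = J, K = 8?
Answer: 1444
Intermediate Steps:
Function('k')(J) = J
Function('U')(E, x) = Add(Mul(Rational(-1, 9), E), Mul(Rational(1, 9), E, x)) (Function('U')(E, x) = Mul(Rational(-1, 9), Add(Add(Mul(x, E), Mul(Mul(E, -2), x)), E)) = Mul(Rational(-1, 9), Add(Add(Mul(E, x), Mul(Mul(-2, E), x)), E)) = Mul(Rational(-1, 9), Add(Add(Mul(E, x), Mul(-2, E, x)), E)) = Mul(Rational(-1, 9), Add(Mul(-1, E, x), E)) = Mul(Rational(-1, 9), Add(E, Mul(-1, E, x))) = Add(Mul(Rational(-1, 9), E), Mul(Rational(1, 9), E, x)))
Pow(Add(Function('U')(-18, K), 52), 2) = Pow(Add(Mul(Rational(1, 9), -18, Add(-1, 8)), 52), 2) = Pow(Add(Mul(Rational(1, 9), -18, 7), 52), 2) = Pow(Add(-14, 52), 2) = Pow(38, 2) = 1444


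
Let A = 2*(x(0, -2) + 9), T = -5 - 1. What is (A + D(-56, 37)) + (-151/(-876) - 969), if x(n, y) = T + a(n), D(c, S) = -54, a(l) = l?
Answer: -890741/876 ≈ -1016.8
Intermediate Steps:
T = -6
x(n, y) = -6 + n
A = 6 (A = 2*((-6 + 0) + 9) = 2*(-6 + 9) = 2*3 = 6)
(A + D(-56, 37)) + (-151/(-876) - 969) = (6 - 54) + (-151/(-876) - 969) = -48 + (-151*(-1/876) - 969) = -48 + (151/876 - 969) = -48 - 848693/876 = -890741/876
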